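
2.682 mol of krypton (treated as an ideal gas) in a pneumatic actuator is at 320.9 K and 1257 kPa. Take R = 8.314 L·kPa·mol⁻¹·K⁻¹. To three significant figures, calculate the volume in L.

PV = nRT ⇒ V = nRT/P = (2.682 × 8.314 × 320.9) / 1257

V ≈ 5.69 L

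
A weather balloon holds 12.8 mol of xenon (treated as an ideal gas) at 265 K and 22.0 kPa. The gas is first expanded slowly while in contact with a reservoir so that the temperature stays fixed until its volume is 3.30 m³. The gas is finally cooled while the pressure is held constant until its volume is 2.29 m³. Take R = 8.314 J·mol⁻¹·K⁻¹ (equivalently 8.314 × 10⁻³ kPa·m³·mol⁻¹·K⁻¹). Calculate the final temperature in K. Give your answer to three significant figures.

From PV = nRT: V₁ = nRT₁/P₁ = 1.282 m³.
T constant ⇒ Boyle's law P V = const: T₂ = T₁; P₂ = P₁·(V₁/V₂) = 8.546 kPa.
P constant ⇒ V ∝ T: P₃ = P₂; T₃ = T₂·(V₃/V₂) = 183.9 K.

T₃ ≈ 184 K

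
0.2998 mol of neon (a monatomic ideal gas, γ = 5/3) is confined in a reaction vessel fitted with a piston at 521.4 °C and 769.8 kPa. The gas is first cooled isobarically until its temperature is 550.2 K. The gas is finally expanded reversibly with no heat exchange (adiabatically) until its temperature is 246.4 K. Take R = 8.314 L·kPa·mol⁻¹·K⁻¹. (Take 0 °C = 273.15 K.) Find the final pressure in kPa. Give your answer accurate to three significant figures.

P₃ ≈ 103 kPa

Convert: T₁ = 794.5 K.
From PV = nRT: V₁ = nRT₁/P₁ = 2.573 L.
Isobaric, so V/T is constant: P₂ = P₁; V₂ = V₁·(T₂/T₁) = 1.781 L.
Reversible adiabatic, γ = 5/3: P₃ = P₂·(T₃/T₂)^(γ/(γ−1)) = 103.3 kPa; V₃ = V₂·(T₂/T₃)^(1/(γ−1)) = 5.944 L.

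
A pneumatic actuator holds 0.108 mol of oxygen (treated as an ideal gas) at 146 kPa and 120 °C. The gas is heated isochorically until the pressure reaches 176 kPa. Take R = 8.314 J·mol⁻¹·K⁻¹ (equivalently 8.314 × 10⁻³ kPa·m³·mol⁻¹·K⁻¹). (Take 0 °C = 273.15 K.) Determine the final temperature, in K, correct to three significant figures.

Convert: T₁ = 393.1 K.
From PV = nRT: V₁ = nRT₁/P₁ = 0.002418 m³.
Isochoric, so P/T is constant: V₂ = V₁; T₂ = T₁·(P₂/P₁) = 473.9 K.

T₂ ≈ 474 K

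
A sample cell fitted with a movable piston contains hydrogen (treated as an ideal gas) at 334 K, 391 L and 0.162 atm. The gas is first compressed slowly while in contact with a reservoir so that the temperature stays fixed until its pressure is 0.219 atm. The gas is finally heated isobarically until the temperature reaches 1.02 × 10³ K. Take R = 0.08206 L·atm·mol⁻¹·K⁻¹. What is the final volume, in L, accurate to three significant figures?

T constant ⇒ Boyle's law P V = const: T₂ = T₁; V₂ = V₁·(P₁/P₂) = 289.2 L.
P constant ⇒ V ∝ T: P₃ = P₂; V₃ = V₂·(T₃/T₂) = 883.3 L.

V₃ ≈ 883 L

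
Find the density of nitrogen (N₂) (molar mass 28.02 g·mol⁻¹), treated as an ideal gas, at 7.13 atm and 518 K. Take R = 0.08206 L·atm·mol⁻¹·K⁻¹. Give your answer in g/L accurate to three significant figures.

ρ = PM/(RT) = (7.13 × 28.02) / (0.08206 × 518.0)

ρ ≈ 4.70 g/L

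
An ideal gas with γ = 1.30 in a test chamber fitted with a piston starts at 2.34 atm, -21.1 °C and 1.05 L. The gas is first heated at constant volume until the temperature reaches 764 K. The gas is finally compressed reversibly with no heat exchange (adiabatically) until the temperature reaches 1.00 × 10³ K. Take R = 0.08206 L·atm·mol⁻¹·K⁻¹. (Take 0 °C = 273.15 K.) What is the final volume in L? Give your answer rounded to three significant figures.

Convert: T₁ = 252.0 K.
Isochoric, so P/T is constant: V₂ = V₁; P₂ = P₁·(T₂/T₁) = 7.093 atm.
Adiabatic (γ = 1.30), T V^(γ−1) and P V^γ constant: P₃ = P₂·(T₃/T₂)^(γ/(γ−1)) = 22.77 atm; V₃ = V₂·(T₂/T₃)^(1/(γ−1)) = 0.4281 L.

V₃ ≈ 0.428 L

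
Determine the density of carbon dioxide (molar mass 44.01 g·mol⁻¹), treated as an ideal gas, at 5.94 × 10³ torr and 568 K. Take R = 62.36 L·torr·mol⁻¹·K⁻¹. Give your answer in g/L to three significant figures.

ρ ≈ 7.38 g/L

ρ = PM/(RT) = (5.94e+03 × 44.01) / (62.36 × 568.0)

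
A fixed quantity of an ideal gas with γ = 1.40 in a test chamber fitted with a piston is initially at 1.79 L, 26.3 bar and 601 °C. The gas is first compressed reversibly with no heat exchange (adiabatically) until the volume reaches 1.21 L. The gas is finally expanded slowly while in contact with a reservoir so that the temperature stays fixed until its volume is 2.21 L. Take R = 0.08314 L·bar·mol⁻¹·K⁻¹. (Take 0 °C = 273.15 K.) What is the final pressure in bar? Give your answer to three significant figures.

Convert: T₁ = 874.1 K.
Adiabatic (γ = 1.40), T V^(γ−1) and P V^γ constant: T₂ = T₁·(V₁/V₂)^(γ−1) = 1022 K; P₂ = P₁·(V₁/V₂)^γ = 45.50 bar.
T constant ⇒ Boyle's law P V = const: T₃ = T₂; P₃ = P₂·(V₂/V₃) = 24.91 bar.

P₃ ≈ 24.9 bar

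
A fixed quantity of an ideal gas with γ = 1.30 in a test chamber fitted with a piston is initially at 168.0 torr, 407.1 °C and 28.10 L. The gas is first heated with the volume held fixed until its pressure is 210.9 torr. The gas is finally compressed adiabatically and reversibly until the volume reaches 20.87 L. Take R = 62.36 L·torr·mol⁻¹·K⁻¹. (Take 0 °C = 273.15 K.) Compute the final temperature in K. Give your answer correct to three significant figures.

Convert: T₁ = 680.2 K.
V constant ⇒ P ∝ T: V₂ = V₁; T₂ = T₁·(P₂/P₁) = 854.0 K.
Adiabatic (γ = 1.30), T V^(γ−1) and P V^γ constant: T₃ = T₂·(V₂/V₃)^(γ−1) = 933.7 K; P₃ = P₂·(V₂/V₃)^γ = 310.5 torr.

T₃ ≈ 934 K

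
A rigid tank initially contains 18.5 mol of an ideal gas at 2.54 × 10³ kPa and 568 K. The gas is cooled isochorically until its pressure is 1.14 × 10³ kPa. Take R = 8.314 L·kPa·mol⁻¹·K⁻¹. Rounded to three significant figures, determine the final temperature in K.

T₂ ≈ 255 K

From PV = nRT: V₁ = nRT₁/P₁ = 34.40 L.
V constant ⇒ P ∝ T: V₂ = V₁; T₂ = T₁·(P₂/P₁) = 254.9 K.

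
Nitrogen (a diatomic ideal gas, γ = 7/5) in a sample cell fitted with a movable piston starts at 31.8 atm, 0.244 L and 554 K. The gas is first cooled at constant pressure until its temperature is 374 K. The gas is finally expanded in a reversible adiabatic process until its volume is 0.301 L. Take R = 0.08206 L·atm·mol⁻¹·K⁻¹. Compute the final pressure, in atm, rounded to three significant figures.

P constant ⇒ V ∝ T: P₂ = P₁; V₂ = V₁·(T₂/T₁) = 0.1647 L.
Adiabatic (γ = 7/5), T V^(γ−1) and P V^γ constant: T₃ = T₂·(V₂/V₃)^(γ−1) = 293.9 K; P₃ = P₂·(V₂/V₃)^γ = 13.67 atm.

P₃ ≈ 13.7 atm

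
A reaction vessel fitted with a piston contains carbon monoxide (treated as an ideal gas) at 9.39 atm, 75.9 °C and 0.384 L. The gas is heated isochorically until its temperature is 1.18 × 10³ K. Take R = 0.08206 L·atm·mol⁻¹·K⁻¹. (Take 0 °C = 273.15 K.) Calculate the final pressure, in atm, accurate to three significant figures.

Convert: T₁ = 349.0 K.
Isochoric, so P/T is constant: V₂ = V₁; P₂ = P₁·(T₂/T₁) = 31.74 atm.

P₂ ≈ 31.7 atm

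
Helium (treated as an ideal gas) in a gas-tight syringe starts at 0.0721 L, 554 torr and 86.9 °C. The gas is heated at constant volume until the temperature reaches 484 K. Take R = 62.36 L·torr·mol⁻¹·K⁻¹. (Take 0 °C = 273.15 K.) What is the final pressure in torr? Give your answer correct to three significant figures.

P₂ ≈ 745 torr

Convert: T₁ = 360.0 K.
V constant ⇒ P ∝ T: V₂ = V₁; P₂ = P₁·(T₂/T₁) = 744.7 torr.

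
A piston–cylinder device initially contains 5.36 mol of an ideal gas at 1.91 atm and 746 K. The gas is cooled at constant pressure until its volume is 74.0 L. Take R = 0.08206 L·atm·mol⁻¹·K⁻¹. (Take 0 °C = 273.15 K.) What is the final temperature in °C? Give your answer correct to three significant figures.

T₂ ≈ 48.2 °C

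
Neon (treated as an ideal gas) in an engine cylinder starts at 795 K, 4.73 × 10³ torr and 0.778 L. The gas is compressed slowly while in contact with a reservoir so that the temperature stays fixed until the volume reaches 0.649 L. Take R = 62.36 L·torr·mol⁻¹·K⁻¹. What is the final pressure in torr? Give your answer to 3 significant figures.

P₂ ≈ 5.67e+03 torr

T constant ⇒ Boyle's law P V = const: T₂ = T₁; P₂ = P₁·(V₁/V₂) = 5670 torr.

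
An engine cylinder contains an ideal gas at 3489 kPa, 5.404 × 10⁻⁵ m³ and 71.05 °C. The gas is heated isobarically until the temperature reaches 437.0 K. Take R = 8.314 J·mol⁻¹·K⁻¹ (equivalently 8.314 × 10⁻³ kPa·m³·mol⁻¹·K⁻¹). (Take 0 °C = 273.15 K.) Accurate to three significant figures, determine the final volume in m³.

Convert: T₁ = 344.2 K.
P constant ⇒ V ∝ T: P₂ = P₁; V₂ = V₁·(T₂/T₁) = 6.861e-05 m³.

V₂ ≈ 6.86e-05 m³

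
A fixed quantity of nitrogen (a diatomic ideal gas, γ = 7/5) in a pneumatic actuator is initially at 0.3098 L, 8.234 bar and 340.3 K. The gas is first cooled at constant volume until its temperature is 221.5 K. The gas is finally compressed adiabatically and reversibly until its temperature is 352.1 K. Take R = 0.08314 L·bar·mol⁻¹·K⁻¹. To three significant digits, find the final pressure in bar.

P₃ ≈ 27.1 bar

V constant ⇒ P ∝ T: V₂ = V₁; P₂ = P₁·(T₂/T₁) = 5.359 bar.
Reversible adiabatic, γ = 7/5: P₃ = P₂·(T₃/T₂)^(γ/(γ−1)) = 27.14 bar; V₃ = V₂·(T₂/T₃)^(1/(γ−1)) = 0.09724 L.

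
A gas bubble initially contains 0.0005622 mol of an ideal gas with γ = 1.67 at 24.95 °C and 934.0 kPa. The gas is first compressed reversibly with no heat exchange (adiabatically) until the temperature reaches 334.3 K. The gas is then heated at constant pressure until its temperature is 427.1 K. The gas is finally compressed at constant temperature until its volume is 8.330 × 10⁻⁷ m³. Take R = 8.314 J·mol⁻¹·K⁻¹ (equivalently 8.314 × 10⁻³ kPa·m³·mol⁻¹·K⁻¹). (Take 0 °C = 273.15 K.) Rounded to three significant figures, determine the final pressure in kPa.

P₄ ≈ 2.40e+03 kPa

Convert: T₁ = 298.1 K.
From PV = nRT: V₁ = nRT₁/P₁ = 1.492e-06 m³.
Reversible adiabatic, γ = 1.67: P₂ = P₁·(T₂/T₁)^(γ/(γ−1)) = 1243 kPa; V₂ = V₁·(T₁/T₂)^(1/(γ−1)) = 1.257e-06 m³.
Isobaric, so V/T is constant: P₃ = P₂; V₃ = V₂·(T₃/T₂) = 1.606e-06 m³.
Isothermal, so P V is constant: T₄ = T₃; P₄ = P₃·(V₃/V₄) = 2397 kPa.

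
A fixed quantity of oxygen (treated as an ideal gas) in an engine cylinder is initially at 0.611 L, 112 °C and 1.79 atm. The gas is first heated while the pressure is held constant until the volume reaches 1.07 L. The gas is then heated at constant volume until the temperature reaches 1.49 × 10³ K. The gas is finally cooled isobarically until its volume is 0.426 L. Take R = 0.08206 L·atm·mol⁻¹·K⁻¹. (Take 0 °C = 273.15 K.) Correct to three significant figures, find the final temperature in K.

T₄ ≈ 593 K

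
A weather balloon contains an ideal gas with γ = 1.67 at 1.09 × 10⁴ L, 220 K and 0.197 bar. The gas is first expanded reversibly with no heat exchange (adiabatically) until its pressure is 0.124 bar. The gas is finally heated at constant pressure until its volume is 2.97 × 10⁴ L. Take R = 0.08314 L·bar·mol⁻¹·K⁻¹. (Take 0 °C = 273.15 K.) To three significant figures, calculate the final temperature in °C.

Reversible adiabatic, γ = 1.67: T₂ = T₁·(P₂/P₁)^((γ−1)/γ) = 182.7 K; V₂ = V₁·(P₁/P₂)^(1/γ) = 1.438e+04 L.
P constant ⇒ V ∝ T: P₃ = P₂; T₃ = T₂·(V₃/V₂) = 377.3 K.

T₃ ≈ 104 °C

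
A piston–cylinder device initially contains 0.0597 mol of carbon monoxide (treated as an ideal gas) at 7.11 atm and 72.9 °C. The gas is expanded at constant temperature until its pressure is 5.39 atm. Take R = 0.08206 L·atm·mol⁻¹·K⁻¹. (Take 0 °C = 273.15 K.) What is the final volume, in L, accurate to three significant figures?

Convert: T₁ = 346.0 K.
From PV = nRT: V₁ = nRT₁/P₁ = 0.2384 L.
Isothermal, so P V is constant: T₂ = T₁; V₂ = V₁·(P₁/P₂) = 0.3145 L.

V₂ ≈ 0.315 L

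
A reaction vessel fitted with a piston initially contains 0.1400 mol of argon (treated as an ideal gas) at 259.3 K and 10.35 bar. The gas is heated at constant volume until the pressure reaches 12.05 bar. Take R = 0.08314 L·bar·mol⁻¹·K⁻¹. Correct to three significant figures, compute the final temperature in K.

T₂ ≈ 302 K

From PV = nRT: V₁ = nRT₁/P₁ = 0.2916 L.
V constant ⇒ P ∝ T: V₂ = V₁; T₂ = T₁·(P₂/P₁) = 301.9 K.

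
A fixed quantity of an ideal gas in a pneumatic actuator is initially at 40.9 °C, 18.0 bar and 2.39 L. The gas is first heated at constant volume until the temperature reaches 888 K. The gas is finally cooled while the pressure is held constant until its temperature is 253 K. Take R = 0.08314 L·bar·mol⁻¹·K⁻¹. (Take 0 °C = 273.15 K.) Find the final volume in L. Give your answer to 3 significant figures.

V₃ ≈ 0.681 L

Convert: T₁ = 314.0 K.
V constant ⇒ P ∝ T: V₂ = V₁; P₂ = P₁·(T₂/T₁) = 50.90 bar.
Isobaric, so V/T is constant: P₃ = P₂; V₃ = V₂·(T₃/T₂) = 0.6809 L.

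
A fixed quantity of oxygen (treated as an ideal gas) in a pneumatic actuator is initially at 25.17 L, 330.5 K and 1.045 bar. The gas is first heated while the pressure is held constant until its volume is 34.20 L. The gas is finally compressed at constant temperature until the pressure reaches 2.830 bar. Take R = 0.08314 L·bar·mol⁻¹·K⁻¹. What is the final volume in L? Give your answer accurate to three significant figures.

P constant ⇒ V ∝ T: P₂ = P₁; T₂ = T₁·(V₂/V₁) = 449.1 K.
T constant ⇒ Boyle's law P V = const: T₃ = T₂; V₃ = V₂·(P₂/P₃) = 12.63 L.

V₃ ≈ 12.6 L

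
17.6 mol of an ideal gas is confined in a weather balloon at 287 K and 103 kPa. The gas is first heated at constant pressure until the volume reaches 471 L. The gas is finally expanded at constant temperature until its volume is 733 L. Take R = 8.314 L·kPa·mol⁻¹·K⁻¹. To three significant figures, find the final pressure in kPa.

From PV = nRT: V₁ = nRT₁/P₁ = 407.7 L.
P constant ⇒ V ∝ T: P₂ = P₁; T₂ = T₁·(V₂/V₁) = 331.5 K.
T constant ⇒ Boyle's law P V = const: T₃ = T₂; P₃ = P₂·(V₂/V₃) = 66.18 kPa.

P₃ ≈ 66.2 kPa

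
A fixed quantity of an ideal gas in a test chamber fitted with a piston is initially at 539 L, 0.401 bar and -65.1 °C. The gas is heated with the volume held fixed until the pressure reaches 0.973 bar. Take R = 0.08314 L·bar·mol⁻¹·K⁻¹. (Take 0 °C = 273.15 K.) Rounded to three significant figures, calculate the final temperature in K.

T₂ ≈ 505 K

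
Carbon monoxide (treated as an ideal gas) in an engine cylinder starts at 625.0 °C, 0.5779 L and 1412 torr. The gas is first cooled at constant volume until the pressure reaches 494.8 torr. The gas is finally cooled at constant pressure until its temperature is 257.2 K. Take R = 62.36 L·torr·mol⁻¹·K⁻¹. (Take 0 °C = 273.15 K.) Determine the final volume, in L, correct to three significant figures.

Convert: T₁ = 898.1 K.
Isochoric, so P/T is constant: V₂ = V₁; T₂ = T₁·(P₂/P₁) = 314.7 K.
P constant ⇒ V ∝ T: P₃ = P₂; V₃ = V₂·(T₃/T₂) = 0.4723 L.

V₃ ≈ 0.472 L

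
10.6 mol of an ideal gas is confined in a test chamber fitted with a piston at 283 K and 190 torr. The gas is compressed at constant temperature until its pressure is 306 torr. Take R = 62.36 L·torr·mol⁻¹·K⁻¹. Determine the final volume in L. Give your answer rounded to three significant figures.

From PV = nRT: V₁ = nRT₁/P₁ = 984.6 L.
Isothermal, so P V is constant: T₂ = T₁; V₂ = V₁·(P₁/P₂) = 611.3 L.

V₂ ≈ 611 L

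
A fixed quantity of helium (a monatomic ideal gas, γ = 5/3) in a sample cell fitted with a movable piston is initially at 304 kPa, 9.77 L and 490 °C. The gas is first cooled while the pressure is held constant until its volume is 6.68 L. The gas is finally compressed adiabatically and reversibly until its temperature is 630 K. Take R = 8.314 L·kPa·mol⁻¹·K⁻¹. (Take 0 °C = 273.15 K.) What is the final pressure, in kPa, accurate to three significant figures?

Convert: T₁ = 763.1 K.
Isobaric, so V/T is constant: P₂ = P₁; T₂ = T₁·(V₂/V₁) = 521.8 K.
Reversible adiabatic, γ = 5/3: P₃ = P₂·(T₃/T₂)^(γ/(γ−1)) = 487.0 kPa; V₃ = V₂·(T₂/T₃)^(1/(γ−1)) = 5.035 L.

P₃ ≈ 487 kPa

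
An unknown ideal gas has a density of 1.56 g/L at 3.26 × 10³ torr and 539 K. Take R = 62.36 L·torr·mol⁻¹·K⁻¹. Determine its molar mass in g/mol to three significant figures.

M ≈ 16.1 g/mol

ρ = PM/(RT) ⇒ M = ρRT/P = (1.56 × 62.36 × 539.0) / 3.26e+03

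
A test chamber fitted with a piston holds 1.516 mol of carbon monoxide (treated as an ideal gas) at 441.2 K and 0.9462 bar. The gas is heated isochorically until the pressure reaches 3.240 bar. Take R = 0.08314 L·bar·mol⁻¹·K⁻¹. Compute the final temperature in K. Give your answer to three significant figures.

From PV = nRT: V₁ = nRT₁/P₁ = 58.77 L.
V constant ⇒ P ∝ T: V₂ = V₁; T₂ = T₁·(P₂/P₁) = 1511 K.

T₂ ≈ 1.51e+03 K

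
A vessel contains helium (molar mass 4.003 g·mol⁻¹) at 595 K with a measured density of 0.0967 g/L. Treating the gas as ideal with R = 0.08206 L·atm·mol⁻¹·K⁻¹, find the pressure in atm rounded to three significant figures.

ρ = PM/(RT) ⇒ P = ρRT/M = (0.0967 × 0.08206 × 595.0) / 4.003

P ≈ 1.18 atm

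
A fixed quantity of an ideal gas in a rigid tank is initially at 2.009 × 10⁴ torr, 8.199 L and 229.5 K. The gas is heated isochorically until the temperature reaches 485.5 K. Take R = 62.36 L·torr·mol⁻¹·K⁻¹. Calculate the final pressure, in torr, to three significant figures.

P₂ ≈ 4.25e+04 torr

V constant ⇒ P ∝ T: V₂ = V₁; P₂ = P₁·(T₂/T₁) = 4.250e+04 torr.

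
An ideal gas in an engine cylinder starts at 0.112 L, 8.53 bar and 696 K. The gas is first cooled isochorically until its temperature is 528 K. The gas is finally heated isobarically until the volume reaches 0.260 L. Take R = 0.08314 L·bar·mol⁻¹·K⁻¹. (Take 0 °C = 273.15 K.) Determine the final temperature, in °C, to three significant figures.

T₃ ≈ 953 °C

Isochoric, so P/T is constant: V₂ = V₁; P₂ = P₁·(T₂/T₁) = 6.471 bar.
P constant ⇒ V ∝ T: P₃ = P₂; T₃ = T₂·(V₃/V₂) = 1226 K.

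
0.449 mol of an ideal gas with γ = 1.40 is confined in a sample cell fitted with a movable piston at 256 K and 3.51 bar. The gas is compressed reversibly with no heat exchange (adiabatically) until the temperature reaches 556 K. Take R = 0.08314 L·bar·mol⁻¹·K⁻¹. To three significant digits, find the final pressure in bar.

From PV = nRT: V₁ = nRT₁/P₁ = 2.723 L.
Reversible adiabatic, γ = 1.40: P₂ = P₁·(T₂/T₁)^(γ/(γ−1)) = 52.99 bar; V₂ = V₁·(T₁/T₂)^(1/(γ−1)) = 0.3917 L.

P₂ ≈ 53.0 bar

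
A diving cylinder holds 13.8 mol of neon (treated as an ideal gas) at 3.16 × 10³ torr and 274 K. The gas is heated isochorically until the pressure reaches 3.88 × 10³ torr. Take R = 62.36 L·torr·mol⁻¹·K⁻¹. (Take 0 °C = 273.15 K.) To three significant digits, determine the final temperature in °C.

From PV = nRT: V₁ = nRT₁/P₁ = 74.62 L.
V constant ⇒ P ∝ T: V₂ = V₁; T₂ = T₁·(P₂/P₁) = 336.4 K.

T₂ ≈ 63.3 °C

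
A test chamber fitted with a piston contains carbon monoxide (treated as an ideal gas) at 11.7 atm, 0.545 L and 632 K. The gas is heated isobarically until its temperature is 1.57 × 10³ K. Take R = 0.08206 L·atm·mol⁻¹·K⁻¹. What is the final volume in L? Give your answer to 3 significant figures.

Isobaric, so V/T is constant: P₂ = P₁; V₂ = V₁·(T₂/T₁) = 1.354 L.

V₂ ≈ 1.35 L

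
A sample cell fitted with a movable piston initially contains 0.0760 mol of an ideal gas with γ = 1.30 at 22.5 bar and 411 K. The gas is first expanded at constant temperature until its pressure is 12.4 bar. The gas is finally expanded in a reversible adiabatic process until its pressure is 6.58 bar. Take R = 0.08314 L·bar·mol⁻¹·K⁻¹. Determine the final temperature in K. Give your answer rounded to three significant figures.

T₃ ≈ 355 K

From PV = nRT: V₁ = nRT₁/P₁ = 0.1154 L.
Isothermal, so P V is constant: T₂ = T₁; V₂ = V₁·(P₁/P₂) = 0.2094 L.
Adiabatic (γ = 1.30), T V^(γ−1) and P V^γ constant: T₃ = T₂·(P₃/P₂)^((γ−1)/γ) = 355.1 K; V₃ = V₂·(P₂/P₃)^(1/γ) = 0.3410 L.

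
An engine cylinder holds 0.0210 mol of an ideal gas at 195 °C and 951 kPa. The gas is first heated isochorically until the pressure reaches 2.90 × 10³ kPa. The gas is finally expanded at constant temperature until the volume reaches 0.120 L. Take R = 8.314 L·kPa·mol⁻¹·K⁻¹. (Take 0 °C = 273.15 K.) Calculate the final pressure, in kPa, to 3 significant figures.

Convert: T₁ = 468.1 K.
From PV = nRT: V₁ = nRT₁/P₁ = 0.08595 L.
V constant ⇒ P ∝ T: V₂ = V₁; T₂ = T₁·(P₂/P₁) = 1428 K.
T constant ⇒ Boyle's law P V = const: T₃ = T₂; P₃ = P₂·(V₂/V₃) = 2077 kPa.

P₃ ≈ 2.08e+03 kPa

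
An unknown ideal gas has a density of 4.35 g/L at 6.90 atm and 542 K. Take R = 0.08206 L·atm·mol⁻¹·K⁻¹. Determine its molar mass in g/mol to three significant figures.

M ≈ 28.0 g/mol

ρ = PM/(RT) ⇒ M = ρRT/P = (4.35 × 0.08206 × 542.0) / 6.90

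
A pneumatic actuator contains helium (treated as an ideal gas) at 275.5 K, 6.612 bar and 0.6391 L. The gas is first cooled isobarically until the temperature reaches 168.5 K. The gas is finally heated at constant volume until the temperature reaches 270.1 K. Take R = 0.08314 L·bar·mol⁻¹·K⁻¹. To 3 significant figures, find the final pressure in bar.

P constant ⇒ V ∝ T: P₂ = P₁; V₂ = V₁·(T₂/T₁) = 0.3909 L.
V constant ⇒ P ∝ T: V₃ = V₂; P₃ = P₂·(T₃/T₂) = 10.60 bar.

P₃ ≈ 10.6 bar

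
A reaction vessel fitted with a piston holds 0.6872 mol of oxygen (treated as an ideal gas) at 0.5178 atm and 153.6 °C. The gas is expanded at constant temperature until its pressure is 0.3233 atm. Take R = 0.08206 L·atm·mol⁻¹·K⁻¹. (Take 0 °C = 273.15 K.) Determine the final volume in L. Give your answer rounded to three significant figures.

V₂ ≈ 74.4 L

Convert: T₁ = 426.8 K.
From PV = nRT: V₁ = nRT₁/P₁ = 46.48 L.
Isothermal, so P V is constant: T₂ = T₁; V₂ = V₁·(P₁/P₂) = 74.44 L.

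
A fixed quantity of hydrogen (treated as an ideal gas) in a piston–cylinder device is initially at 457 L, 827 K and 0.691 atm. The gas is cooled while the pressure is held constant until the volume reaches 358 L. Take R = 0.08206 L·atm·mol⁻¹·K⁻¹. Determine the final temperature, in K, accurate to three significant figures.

T₂ ≈ 648 K

P constant ⇒ V ∝ T: P₂ = P₁; T₂ = T₁·(V₂/V₁) = 647.8 K.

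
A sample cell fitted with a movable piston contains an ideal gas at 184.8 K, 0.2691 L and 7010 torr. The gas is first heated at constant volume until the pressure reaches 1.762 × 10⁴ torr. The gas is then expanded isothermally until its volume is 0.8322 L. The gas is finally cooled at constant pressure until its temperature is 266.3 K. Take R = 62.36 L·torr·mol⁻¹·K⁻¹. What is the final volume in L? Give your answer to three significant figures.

V₄ ≈ 0.477 L

Isochoric, so P/T is constant: V₂ = V₁; T₂ = T₁·(P₂/P₁) = 464.5 K.
T constant ⇒ Boyle's law P V = const: T₃ = T₂; P₃ = P₂·(V₂/V₃) = 5698 torr.
P constant ⇒ V ∝ T: P₄ = P₃; V₄ = V₃·(T₄/T₃) = 0.4771 L.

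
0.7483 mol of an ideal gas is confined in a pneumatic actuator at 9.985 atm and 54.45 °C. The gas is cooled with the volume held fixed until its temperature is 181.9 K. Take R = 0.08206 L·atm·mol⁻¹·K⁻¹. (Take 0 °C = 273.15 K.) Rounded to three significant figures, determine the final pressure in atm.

P₂ ≈ 5.54 atm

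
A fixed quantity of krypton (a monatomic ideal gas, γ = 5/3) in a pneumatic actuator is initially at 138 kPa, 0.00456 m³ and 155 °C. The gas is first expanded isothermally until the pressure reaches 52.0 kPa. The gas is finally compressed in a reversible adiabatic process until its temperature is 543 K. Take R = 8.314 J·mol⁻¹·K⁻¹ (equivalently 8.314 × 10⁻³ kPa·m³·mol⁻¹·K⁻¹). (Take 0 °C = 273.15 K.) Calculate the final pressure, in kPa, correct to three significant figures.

Convert: T₁ = 428.1 K.
Isothermal, so P V is constant: T₂ = T₁; V₂ = V₁·(P₁/P₂) = 0.01210 m³.
Adiabatic (γ = 5/3), T V^(γ−1) and P V^γ constant: P₃ = P₂·(T₃/T₂)^(γ/(γ−1)) = 94.19 kPa; V₃ = V₂·(T₂/T₃)^(1/(γ−1)) = 0.008473 m³.

P₃ ≈ 94.2 kPa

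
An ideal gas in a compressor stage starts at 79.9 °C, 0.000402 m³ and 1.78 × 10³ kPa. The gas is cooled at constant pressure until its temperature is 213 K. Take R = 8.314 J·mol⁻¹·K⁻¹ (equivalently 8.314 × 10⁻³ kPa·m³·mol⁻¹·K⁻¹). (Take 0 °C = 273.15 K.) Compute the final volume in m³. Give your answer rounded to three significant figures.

V₂ ≈ 0.000243 m³

Convert: T₁ = 353.0 K.
P constant ⇒ V ∝ T: P₂ = P₁; V₂ = V₁·(T₂/T₁) = 0.0002425 m³.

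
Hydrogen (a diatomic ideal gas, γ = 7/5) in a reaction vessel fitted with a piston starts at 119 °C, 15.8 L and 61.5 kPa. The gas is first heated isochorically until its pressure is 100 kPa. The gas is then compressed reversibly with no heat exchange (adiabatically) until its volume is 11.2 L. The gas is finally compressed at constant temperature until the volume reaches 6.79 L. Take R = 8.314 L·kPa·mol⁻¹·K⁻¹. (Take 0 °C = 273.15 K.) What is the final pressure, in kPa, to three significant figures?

P₄ ≈ 267 kPa

Convert: T₁ = 392.1 K.
Isochoric, so P/T is constant: V₂ = V₁; T₂ = T₁·(P₂/P₁) = 637.6 K.
Reversible adiabatic, γ = 7/5: T₃ = T₂·(V₂/V₃)^(γ−1) = 731.7 K; P₃ = P₂·(V₂/V₃)^γ = 161.9 kPa.
T constant ⇒ Boyle's law P V = const: T₄ = T₃; P₄ = P₃·(V₃/V₄) = 267.0 kPa.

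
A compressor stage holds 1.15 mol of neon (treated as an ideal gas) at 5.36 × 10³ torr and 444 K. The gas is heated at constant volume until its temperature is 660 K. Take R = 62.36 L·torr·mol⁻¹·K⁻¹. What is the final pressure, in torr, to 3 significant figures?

P₂ ≈ 7.97e+03 torr

From PV = nRT: V₁ = nRT₁/P₁ = 5.940 L.
V constant ⇒ P ∝ T: V₂ = V₁; P₂ = P₁·(T₂/T₁) = 7968 torr.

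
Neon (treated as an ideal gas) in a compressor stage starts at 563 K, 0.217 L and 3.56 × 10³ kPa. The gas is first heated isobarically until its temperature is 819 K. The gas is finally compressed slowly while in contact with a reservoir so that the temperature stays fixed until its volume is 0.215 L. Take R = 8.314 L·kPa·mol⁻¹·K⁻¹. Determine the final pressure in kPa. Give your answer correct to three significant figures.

P₃ ≈ 5.23e+03 kPa

Isobaric, so V/T is constant: P₂ = P₁; V₂ = V₁·(T₂/T₁) = 0.3157 L.
Isothermal, so P V is constant: T₃ = T₂; P₃ = P₂·(V₂/V₃) = 5227 kPa.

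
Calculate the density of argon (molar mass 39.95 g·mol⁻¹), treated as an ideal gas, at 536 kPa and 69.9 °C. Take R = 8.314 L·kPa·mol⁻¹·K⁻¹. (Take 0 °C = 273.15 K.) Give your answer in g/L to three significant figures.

ρ = PM/(RT) = (536 × 39.95) / (8.314 × 343.0)

ρ ≈ 7.51 g/L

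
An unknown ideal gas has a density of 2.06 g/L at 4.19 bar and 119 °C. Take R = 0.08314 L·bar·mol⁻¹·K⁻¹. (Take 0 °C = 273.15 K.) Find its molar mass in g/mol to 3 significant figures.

ρ = PM/(RT) ⇒ M = ρRT/P = (2.06 × 0.08314 × 392.1) / 4.19

M ≈ 16.0 g/mol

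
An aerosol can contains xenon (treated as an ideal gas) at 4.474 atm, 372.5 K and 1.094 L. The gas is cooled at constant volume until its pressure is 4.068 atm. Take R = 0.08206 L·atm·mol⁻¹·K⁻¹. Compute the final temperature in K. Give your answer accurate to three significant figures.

T₂ ≈ 339 K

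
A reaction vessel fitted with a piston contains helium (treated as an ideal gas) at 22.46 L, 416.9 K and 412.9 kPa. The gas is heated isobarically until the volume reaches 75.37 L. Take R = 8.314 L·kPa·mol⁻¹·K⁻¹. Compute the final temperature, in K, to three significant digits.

P constant ⇒ V ∝ T: P₂ = P₁; T₂ = T₁·(V₂/V₁) = 1399 K.

T₂ ≈ 1.40e+03 K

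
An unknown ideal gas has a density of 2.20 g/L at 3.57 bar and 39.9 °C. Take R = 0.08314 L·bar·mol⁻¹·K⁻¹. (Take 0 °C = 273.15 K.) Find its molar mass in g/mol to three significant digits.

ρ = PM/(RT) ⇒ M = ρRT/P = (2.20 × 0.08314 × 313.0) / 3.57

M ≈ 16.0 g/mol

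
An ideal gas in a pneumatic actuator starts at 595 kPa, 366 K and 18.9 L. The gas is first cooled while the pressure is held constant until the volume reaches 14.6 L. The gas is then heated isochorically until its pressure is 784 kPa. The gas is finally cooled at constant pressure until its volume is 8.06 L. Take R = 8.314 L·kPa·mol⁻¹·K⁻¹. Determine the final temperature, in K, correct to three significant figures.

P constant ⇒ V ∝ T: P₂ = P₁; T₂ = T₁·(V₂/V₁) = 282.7 K.
V constant ⇒ P ∝ T: V₃ = V₂; T₃ = T₂·(P₃/P₂) = 372.5 K.
P constant ⇒ V ∝ T: P₄ = P₃; T₄ = T₃·(V₄/V₃) = 205.7 K.

T₄ ≈ 206 K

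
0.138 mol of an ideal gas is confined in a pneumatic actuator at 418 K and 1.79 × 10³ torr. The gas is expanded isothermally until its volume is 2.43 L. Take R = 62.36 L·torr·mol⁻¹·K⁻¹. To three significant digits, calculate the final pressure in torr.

P₂ ≈ 1.48e+03 torr

From PV = nRT: V₁ = nRT₁/P₁ = 2.010 L.
T constant ⇒ Boyle's law P V = const: T₂ = T₁; P₂ = P₁·(V₁/V₂) = 1480 torr.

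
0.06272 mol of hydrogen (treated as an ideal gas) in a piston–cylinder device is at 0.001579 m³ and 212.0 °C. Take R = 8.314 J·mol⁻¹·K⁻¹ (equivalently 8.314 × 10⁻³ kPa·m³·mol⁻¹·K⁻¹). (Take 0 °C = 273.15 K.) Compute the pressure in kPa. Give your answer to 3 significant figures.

Convert: T = 485.15 K.
PV = nRT ⇒ P = nRT/V = (0.06272 × 8.314 × 10⁻³ × 485.15) / 0.001579

P ≈ 160 kPa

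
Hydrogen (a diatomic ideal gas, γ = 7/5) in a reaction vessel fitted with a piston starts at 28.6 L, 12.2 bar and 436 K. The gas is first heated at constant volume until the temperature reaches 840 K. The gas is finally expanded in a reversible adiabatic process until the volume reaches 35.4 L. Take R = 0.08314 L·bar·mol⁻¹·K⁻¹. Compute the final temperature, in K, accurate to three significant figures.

Isochoric, so P/T is constant: V₂ = V₁; P₂ = P₁·(T₂/T₁) = 23.50 bar.
Reversible adiabatic, γ = 7/5: T₃ = T₂·(V₂/V₃)^(γ−1) = 771.3 K; P₃ = P₂·(V₂/V₃)^γ = 17.44 bar.

T₃ ≈ 771 K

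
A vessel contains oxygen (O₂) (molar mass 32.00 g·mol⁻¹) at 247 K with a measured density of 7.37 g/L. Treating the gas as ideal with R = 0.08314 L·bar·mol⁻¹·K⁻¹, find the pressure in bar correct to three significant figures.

P ≈ 4.73 bar

ρ = PM/(RT) ⇒ P = ρRT/M = (7.37 × 0.08314 × 247.0) / 32.00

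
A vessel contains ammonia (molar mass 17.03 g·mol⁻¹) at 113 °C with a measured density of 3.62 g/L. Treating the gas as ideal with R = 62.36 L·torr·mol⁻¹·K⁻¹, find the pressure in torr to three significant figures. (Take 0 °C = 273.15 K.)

P ≈ 5.12e+03 torr

ρ = PM/(RT) ⇒ P = ρRT/M = (3.62 × 62.36 × 386.1) / 17.03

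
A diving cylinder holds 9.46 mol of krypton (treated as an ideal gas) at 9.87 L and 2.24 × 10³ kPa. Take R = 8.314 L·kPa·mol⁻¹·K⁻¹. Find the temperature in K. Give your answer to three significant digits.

T ≈ 281 K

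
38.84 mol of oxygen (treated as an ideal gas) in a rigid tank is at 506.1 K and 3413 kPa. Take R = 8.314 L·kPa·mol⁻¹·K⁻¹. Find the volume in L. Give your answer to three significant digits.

V ≈ 47.9 L

PV = nRT ⇒ V = nRT/P = (38.84 × 8.314 × 506.1) / 3413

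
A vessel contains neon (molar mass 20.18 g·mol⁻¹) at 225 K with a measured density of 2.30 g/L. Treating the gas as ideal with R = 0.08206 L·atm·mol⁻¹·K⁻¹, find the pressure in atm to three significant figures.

P ≈ 2.10 atm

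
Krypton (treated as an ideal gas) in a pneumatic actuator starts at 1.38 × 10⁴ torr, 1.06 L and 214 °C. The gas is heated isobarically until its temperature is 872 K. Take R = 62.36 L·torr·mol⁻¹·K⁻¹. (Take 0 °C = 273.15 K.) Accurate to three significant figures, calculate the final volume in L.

V₂ ≈ 1.90 L

Convert: T₁ = 487.1 K.
P constant ⇒ V ∝ T: P₂ = P₁; V₂ = V₁·(T₂/T₁) = 1.897 L.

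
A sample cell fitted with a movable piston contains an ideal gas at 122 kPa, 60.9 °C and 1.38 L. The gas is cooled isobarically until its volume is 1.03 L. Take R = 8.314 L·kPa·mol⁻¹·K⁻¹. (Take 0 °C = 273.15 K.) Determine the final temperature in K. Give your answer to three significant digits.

T₂ ≈ 249 K

Convert: T₁ = 334.0 K.
Isobaric, so V/T is constant: P₂ = P₁; T₂ = T₁·(V₂/V₁) = 249.3 K.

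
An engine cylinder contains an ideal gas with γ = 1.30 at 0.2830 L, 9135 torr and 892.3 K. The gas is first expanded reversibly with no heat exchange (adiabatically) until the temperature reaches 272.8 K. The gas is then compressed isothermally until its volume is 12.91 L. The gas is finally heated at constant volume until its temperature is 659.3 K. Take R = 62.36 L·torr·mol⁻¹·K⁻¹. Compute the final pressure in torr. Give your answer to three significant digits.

P₄ ≈ 148 torr

Reversible adiabatic, γ = 1.30: P₂ = P₁·(T₂/T₁)^(γ/(γ−1)) = 53.76 torr; V₂ = V₁·(T₁/T₂)^(1/(γ−1)) = 14.70 L.
T constant ⇒ Boyle's law P V = const: T₃ = T₂; P₃ = P₂·(V₂/V₃) = 61.22 torr.
Isochoric, so P/T is constant: V₄ = V₃; P₄ = P₃·(T₄/T₃) = 148.0 torr.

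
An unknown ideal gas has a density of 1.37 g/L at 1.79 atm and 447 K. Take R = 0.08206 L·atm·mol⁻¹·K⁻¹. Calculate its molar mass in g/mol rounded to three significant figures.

ρ = PM/(RT) ⇒ M = ρRT/P = (1.37 × 0.08206 × 447.0) / 1.79

M ≈ 28.1 g/mol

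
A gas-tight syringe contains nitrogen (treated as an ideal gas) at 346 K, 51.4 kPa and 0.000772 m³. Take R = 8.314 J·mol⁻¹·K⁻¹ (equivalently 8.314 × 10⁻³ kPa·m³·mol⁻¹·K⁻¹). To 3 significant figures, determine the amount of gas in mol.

PV = nRT ⇒ n = PV/(RT) = (51.4 × 0.000772) / (8.314 × 10⁻³ × 346)

n ≈ 0.0138 mol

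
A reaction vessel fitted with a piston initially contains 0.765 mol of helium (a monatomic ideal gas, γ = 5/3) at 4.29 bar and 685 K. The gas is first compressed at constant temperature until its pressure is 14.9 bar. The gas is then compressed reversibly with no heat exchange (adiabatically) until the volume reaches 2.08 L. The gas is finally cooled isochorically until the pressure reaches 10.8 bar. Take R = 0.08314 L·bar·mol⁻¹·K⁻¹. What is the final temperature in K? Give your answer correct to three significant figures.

T₄ ≈ 353 K

From PV = nRT: V₁ = nRT₁/P₁ = 10.16 L.
T constant ⇒ Boyle's law P V = const: T₂ = T₁; V₂ = V₁·(P₁/P₂) = 2.924 L.
Reversible adiabatic, γ = 5/3: T₃ = T₂·(V₂/V₃)^(γ−1) = 859.6 K; P₃ = P₂·(V₂/V₃)^γ = 26.28 bar.
Isochoric, so P/T is constant: V₄ = V₃; T₄ = T₃·(P₄/P₃) = 353.2 K.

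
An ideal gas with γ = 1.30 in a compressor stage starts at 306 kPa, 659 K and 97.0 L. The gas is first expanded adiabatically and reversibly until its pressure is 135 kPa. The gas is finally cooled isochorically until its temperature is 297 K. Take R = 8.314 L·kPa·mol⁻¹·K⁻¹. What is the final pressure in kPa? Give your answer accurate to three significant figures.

Reversible adiabatic, γ = 1.30: T₂ = T₁·(P₂/P₁)^((γ−1)/γ) = 545.6 K; V₂ = V₁·(P₁/P₂)^(1/γ) = 182.0 L.
Isochoric, so P/T is constant: V₃ = V₂; P₃ = P₂·(T₃/T₂) = 73.49 kPa.

P₃ ≈ 73.5 kPa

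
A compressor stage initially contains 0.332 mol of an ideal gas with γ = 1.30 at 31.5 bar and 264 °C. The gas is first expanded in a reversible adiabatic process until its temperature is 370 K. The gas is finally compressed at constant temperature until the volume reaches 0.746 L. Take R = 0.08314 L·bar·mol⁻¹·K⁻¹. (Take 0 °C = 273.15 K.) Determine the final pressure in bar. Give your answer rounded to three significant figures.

P₃ ≈ 13.7 bar

Convert: T₁ = 537.1 K.
From PV = nRT: V₁ = nRT₁/P₁ = 0.4707 L.
Adiabatic (γ = 1.30), T V^(γ−1) and P V^γ constant: P₂ = P₁·(T₂/T₁)^(γ/(γ−1)) = 6.263 bar; V₂ = V₁·(T₁/T₂)^(1/(γ−1)) = 1.631 L.
Isothermal, so P V is constant: T₃ = T₂; P₃ = P₂·(V₂/V₃) = 13.69 bar.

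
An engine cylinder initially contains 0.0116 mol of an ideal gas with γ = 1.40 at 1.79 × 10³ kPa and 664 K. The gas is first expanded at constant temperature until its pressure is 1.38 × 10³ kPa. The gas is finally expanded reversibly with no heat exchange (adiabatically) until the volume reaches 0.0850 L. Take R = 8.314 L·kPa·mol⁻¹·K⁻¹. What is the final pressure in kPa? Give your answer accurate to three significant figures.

From PV = nRT: V₁ = nRT₁/P₁ = 0.03578 L.
Isothermal, so P V is constant: T₂ = T₁; V₂ = V₁·(P₁/P₂) = 0.04640 L.
Adiabatic (γ = 1.40), T V^(γ−1) and P V^γ constant: T₃ = T₂·(V₂/V₃)^(γ−1) = 521.2 K; P₃ = P₂·(V₂/V₃)^γ = 591.4 kPa.

P₃ ≈ 591 kPa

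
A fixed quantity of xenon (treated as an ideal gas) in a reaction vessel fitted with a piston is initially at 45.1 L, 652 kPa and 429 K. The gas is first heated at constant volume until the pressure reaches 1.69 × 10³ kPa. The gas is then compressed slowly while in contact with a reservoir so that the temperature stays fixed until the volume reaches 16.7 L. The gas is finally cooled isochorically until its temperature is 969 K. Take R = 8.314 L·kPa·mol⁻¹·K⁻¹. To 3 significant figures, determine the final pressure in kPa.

P₄ ≈ 3.98e+03 kPa

V constant ⇒ P ∝ T: V₂ = V₁; T₂ = T₁·(P₂/P₁) = 1112 K.
Isothermal, so P V is constant: T₃ = T₂; P₃ = P₂·(V₂/V₃) = 4564 kPa.
Isochoric, so P/T is constant: V₄ = V₃; P₄ = P₃·(T₄/T₃) = 3977 kPa.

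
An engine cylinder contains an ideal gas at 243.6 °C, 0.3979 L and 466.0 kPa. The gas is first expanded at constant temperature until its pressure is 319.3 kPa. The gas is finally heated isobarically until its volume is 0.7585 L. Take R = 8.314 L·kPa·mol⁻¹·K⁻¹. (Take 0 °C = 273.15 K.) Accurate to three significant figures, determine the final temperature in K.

T₃ ≈ 675 K

Convert: T₁ = 516.8 K.
Isothermal, so P V is constant: T₂ = T₁; V₂ = V₁·(P₁/P₂) = 0.5807 L.
Isobaric, so V/T is constant: P₃ = P₂; T₃ = T₂·(V₃/V₂) = 675.0 K.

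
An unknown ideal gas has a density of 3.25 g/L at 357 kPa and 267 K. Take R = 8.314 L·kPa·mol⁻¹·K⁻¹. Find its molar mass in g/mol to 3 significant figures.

ρ = PM/(RT) ⇒ M = ρRT/P = (3.25 × 8.314 × 267.0) / 357

M ≈ 20.2 g/mol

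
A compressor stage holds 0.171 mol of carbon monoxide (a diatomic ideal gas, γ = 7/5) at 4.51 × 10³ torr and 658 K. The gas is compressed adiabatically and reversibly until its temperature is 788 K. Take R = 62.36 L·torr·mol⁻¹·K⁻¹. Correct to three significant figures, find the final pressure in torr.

P₂ ≈ 8.48e+03 torr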